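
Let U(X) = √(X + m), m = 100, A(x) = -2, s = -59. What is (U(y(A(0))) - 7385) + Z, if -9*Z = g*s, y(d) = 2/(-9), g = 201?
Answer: -18202/3 + √898/3 ≈ -6057.3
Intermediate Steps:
y(d) = -2/9 (y(d) = 2*(-⅑) = -2/9)
U(X) = √(100 + X) (U(X) = √(X + 100) = √(100 + X))
Z = 3953/3 (Z = -67*(-59)/3 = -⅑*(-11859) = 3953/3 ≈ 1317.7)
(U(y(A(0))) - 7385) + Z = (√(100 - 2/9) - 7385) + 3953/3 = (√(898/9) - 7385) + 3953/3 = (√898/3 - 7385) + 3953/3 = (-7385 + √898/3) + 3953/3 = -18202/3 + √898/3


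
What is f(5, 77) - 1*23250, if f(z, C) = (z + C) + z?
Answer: -23163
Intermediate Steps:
f(z, C) = C + 2*z (f(z, C) = (C + z) + z = C + 2*z)
f(5, 77) - 1*23250 = (77 + 2*5) - 1*23250 = (77 + 10) - 23250 = 87 - 23250 = -23163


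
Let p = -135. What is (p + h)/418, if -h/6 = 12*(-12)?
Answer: 729/418 ≈ 1.7440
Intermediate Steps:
h = 864 (h = -72*(-12) = -6*(-144) = 864)
(p + h)/418 = (-135 + 864)/418 = 729*(1/418) = 729/418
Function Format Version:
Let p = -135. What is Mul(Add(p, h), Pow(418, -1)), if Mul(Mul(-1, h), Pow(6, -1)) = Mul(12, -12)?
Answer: Rational(729, 418) ≈ 1.7440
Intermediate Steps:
h = 864 (h = Mul(-6, Mul(12, -12)) = Mul(-6, -144) = 864)
Mul(Add(p, h), Pow(418, -1)) = Mul(Add(-135, 864), Pow(418, -1)) = Mul(729, Rational(1, 418)) = Rational(729, 418)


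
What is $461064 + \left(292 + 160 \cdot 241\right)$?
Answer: $499916$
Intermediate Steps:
$461064 + \left(292 + 160 \cdot 241\right) = 461064 + \left(292 + 38560\right) = 461064 + 38852 = 499916$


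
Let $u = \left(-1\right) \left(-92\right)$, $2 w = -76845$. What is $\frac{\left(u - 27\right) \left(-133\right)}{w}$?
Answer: $\frac{3458}{15369} \approx 0.225$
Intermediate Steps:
$w = - \frac{76845}{2}$ ($w = \frac{1}{2} \left(-76845\right) = - \frac{76845}{2} \approx -38423.0$)
$u = 92$
$\frac{\left(u - 27\right) \left(-133\right)}{w} = \frac{\left(92 - 27\right) \left(-133\right)}{- \frac{76845}{2}} = 65 \left(-133\right) \left(- \frac{2}{76845}\right) = \left(-8645\right) \left(- \frac{2}{76845}\right) = \frac{3458}{15369}$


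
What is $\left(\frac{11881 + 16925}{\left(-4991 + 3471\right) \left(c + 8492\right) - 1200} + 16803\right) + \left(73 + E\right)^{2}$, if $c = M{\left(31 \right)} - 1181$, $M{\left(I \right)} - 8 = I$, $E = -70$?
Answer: $\frac{31307301599}{1862200} \approx 16812.0$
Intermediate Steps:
$M{\left(I \right)} = 8 + I$
$c = -1142$ ($c = \left(8 + 31\right) - 1181 = 39 - 1181 = -1142$)
$\left(\frac{11881 + 16925}{\left(-4991 + 3471\right) \left(c + 8492\right) - 1200} + 16803\right) + \left(73 + E\right)^{2} = \left(\frac{11881 + 16925}{\left(-4991 + 3471\right) \left(-1142 + 8492\right) - 1200} + 16803\right) + \left(73 - 70\right)^{2} = \left(\frac{28806}{\left(-1520\right) 7350 - 1200} + 16803\right) + 3^{2} = \left(\frac{28806}{-11172000 - 1200} + 16803\right) + 9 = \left(\frac{28806}{-11173200} + 16803\right) + 9 = \left(28806 \left(- \frac{1}{11173200}\right) + 16803\right) + 9 = \left(- \frac{4801}{1862200} + 16803\right) + 9 = \frac{31290541799}{1862200} + 9 = \frac{31307301599}{1862200}$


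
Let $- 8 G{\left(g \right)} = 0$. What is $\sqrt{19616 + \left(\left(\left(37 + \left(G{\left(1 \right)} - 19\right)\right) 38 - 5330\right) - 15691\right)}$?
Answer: $i \sqrt{721} \approx 26.851 i$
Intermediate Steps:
$G{\left(g \right)} = 0$ ($G{\left(g \right)} = \left(- \frac{1}{8}\right) 0 = 0$)
$\sqrt{19616 + \left(\left(\left(37 + \left(G{\left(1 \right)} - 19\right)\right) 38 - 5330\right) - 15691\right)} = \sqrt{19616 - \left(21021 - \left(37 + \left(0 - 19\right)\right) 38\right)} = \sqrt{19616 - \left(21021 - \left(37 - 19\right) 38\right)} = \sqrt{19616 + \left(\left(18 \cdot 38 - 5330\right) - 15691\right)} = \sqrt{19616 + \left(\left(684 - 5330\right) - 15691\right)} = \sqrt{19616 - 20337} = \sqrt{-721} = i \sqrt{721}$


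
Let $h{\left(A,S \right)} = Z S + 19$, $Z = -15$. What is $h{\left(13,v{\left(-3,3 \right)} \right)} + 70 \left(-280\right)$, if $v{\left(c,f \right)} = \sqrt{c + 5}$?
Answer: $-19581 - 15 \sqrt{2} \approx -19602.0$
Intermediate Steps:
$v{\left(c,f \right)} = \sqrt{5 + c}$
$h{\left(A,S \right)} = 19 - 15 S$ ($h{\left(A,S \right)} = - 15 S + 19 = 19 - 15 S$)
$h{\left(13,v{\left(-3,3 \right)} \right)} + 70 \left(-280\right) = \left(19 - 15 \sqrt{5 - 3}\right) + 70 \left(-280\right) = \left(19 - 15 \sqrt{2}\right) - 19600 = -19581 - 15 \sqrt{2}$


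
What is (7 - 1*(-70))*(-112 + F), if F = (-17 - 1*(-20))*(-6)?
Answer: -10010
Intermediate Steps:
F = -18 (F = (-17 + 20)*(-6) = 3*(-6) = -18)
(7 - 1*(-70))*(-112 + F) = (7 - 1*(-70))*(-112 - 18) = (7 + 70)*(-130) = 77*(-130) = -10010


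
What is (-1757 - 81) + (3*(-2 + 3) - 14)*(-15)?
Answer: -1673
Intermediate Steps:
(-1757 - 81) + (3*(-2 + 3) - 14)*(-15) = -1838 + (3*1 - 14)*(-15) = -1838 + (3 - 14)*(-15) = -1838 - 11*(-15) = -1838 + 165 = -1673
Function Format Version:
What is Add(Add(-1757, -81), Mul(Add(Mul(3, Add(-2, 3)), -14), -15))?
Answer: -1673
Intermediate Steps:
Add(Add(-1757, -81), Mul(Add(Mul(3, Add(-2, 3)), -14), -15)) = Add(-1838, Mul(Add(Mul(3, 1), -14), -15)) = Add(-1838, Mul(Add(3, -14), -15)) = Add(-1838, Mul(-11, -15)) = Add(-1838, 165) = -1673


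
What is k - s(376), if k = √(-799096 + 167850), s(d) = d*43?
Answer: -16168 + I*√631246 ≈ -16168.0 + 794.51*I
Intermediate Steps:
s(d) = 43*d
k = I*√631246 (k = √(-631246) = I*√631246 ≈ 794.51*I)
k - s(376) = I*√631246 - 43*376 = I*√631246 - 1*16168 = I*√631246 - 16168 = -16168 + I*√631246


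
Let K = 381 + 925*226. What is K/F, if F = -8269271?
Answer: -209431/8269271 ≈ -0.025326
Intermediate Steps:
K = 209431 (K = 381 + 209050 = 209431)
K/F = 209431/(-8269271) = 209431*(-1/8269271) = -209431/8269271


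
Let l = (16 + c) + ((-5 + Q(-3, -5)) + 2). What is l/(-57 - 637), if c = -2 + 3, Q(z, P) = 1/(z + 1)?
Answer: -27/1388 ≈ -0.019452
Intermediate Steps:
Q(z, P) = 1/(1 + z)
c = 1
l = 27/2 (l = (16 + 1) + ((-5 + 1/(1 - 3)) + 2) = 17 + ((-5 + 1/(-2)) + 2) = 17 + ((-5 - ½) + 2) = 17 + (-11/2 + 2) = 17 - 7/2 = 27/2 ≈ 13.500)
l/(-57 - 637) = 27/(2*(-57 - 637)) = (27/2)/(-694) = (27/2)*(-1/694) = -27/1388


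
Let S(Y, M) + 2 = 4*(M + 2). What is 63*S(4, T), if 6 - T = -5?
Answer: 3150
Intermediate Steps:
T = 11 (T = 6 - 1*(-5) = 6 + 5 = 11)
S(Y, M) = 6 + 4*M (S(Y, M) = -2 + 4*(M + 2) = -2 + 4*(2 + M) = -2 + (8 + 4*M) = 6 + 4*M)
63*S(4, T) = 63*(6 + 4*11) = 63*(6 + 44) = 63*50 = 3150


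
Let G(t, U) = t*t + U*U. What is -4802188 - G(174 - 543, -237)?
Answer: -4994518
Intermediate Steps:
G(t, U) = U**2 + t**2 (G(t, U) = t**2 + U**2 = U**2 + t**2)
-4802188 - G(174 - 543, -237) = -4802188 - ((-237)**2 + (174 - 543)**2) = -4802188 - (56169 + (-369)**2) = -4802188 - (56169 + 136161) = -4802188 - 1*192330 = -4802188 - 192330 = -4994518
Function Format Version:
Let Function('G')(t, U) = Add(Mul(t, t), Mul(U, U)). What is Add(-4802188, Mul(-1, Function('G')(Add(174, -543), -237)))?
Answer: -4994518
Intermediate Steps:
Function('G')(t, U) = Add(Pow(U, 2), Pow(t, 2)) (Function('G')(t, U) = Add(Pow(t, 2), Pow(U, 2)) = Add(Pow(U, 2), Pow(t, 2)))
Add(-4802188, Mul(-1, Function('G')(Add(174, -543), -237))) = Add(-4802188, Mul(-1, Add(Pow(-237, 2), Pow(Add(174, -543), 2)))) = Add(-4802188, Mul(-1, Add(56169, Pow(-369, 2)))) = Add(-4802188, Mul(-1, Add(56169, 136161))) = Add(-4802188, Mul(-1, 192330)) = Add(-4802188, -192330) = -4994518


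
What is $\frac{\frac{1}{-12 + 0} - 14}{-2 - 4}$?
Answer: $\frac{169}{72} \approx 2.3472$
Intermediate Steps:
$\frac{\frac{1}{-12 + 0} - 14}{-2 - 4} = \frac{\frac{1}{-12} - 14}{-6} = - \frac{- \frac{1}{12} - 14}{6} = \left(- \frac{1}{6}\right) \left(- \frac{169}{12}\right) = \frac{169}{72}$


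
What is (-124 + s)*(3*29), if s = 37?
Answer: -7569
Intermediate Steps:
(-124 + s)*(3*29) = (-124 + 37)*(3*29) = -87*87 = -7569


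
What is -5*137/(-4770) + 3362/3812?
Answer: 466199/454581 ≈ 1.0256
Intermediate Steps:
-5*137/(-4770) + 3362/3812 = -685*(-1/4770) + 3362*(1/3812) = 137/954 + 1681/1906 = 466199/454581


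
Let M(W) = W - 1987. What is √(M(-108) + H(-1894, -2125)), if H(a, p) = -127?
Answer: I*√2222 ≈ 47.138*I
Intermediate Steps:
M(W) = -1987 + W
√(M(-108) + H(-1894, -2125)) = √((-1987 - 108) - 127) = √(-2095 - 127) = √(-2222) = I*√2222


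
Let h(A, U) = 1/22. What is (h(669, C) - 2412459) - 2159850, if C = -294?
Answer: -100590797/22 ≈ -4.5723e+6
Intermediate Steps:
h(A, U) = 1/22
(h(669, C) - 2412459) - 2159850 = (1/22 - 2412459) - 2159850 = -53074097/22 - 2159850 = -100590797/22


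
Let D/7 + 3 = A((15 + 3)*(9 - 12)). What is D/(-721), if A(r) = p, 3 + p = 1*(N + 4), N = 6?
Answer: -4/103 ≈ -0.038835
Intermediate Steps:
p = 7 (p = -3 + 1*(6 + 4) = -3 + 1*10 = -3 + 10 = 7)
A(r) = 7
D = 28 (D = -21 + 7*7 = -21 + 49 = 28)
D/(-721) = 28/(-721) = 28*(-1/721) = -4/103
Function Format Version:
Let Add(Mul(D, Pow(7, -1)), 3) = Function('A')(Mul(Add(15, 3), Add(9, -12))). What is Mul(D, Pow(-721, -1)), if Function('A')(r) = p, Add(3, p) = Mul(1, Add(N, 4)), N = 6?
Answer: Rational(-4, 103) ≈ -0.038835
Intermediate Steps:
p = 7 (p = Add(-3, Mul(1, Add(6, 4))) = Add(-3, Mul(1, 10)) = Add(-3, 10) = 7)
Function('A')(r) = 7
D = 28 (D = Add(-21, Mul(7, 7)) = Add(-21, 49) = 28)
Mul(D, Pow(-721, -1)) = Mul(28, Pow(-721, -1)) = Mul(28, Rational(-1, 721)) = Rational(-4, 103)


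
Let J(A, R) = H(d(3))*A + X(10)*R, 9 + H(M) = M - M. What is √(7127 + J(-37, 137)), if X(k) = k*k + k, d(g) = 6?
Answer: √22530 ≈ 150.10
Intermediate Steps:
H(M) = -9 (H(M) = -9 + (M - M) = -9 + 0 = -9)
X(k) = k + k² (X(k) = k² + k = k + k²)
J(A, R) = -9*A + 110*R (J(A, R) = -9*A + (10*(1 + 10))*R = -9*A + (10*11)*R = -9*A + 110*R)
√(7127 + J(-37, 137)) = √(7127 + (-9*(-37) + 110*137)) = √(7127 + (333 + 15070)) = √(7127 + 15403) = √22530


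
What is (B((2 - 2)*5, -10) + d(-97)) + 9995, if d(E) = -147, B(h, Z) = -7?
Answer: 9841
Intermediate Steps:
(B((2 - 2)*5, -10) + d(-97)) + 9995 = (-7 - 147) + 9995 = -154 + 9995 = 9841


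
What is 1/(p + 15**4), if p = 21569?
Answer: 1/72194 ≈ 1.3852e-5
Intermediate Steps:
1/(p + 15**4) = 1/(21569 + 15**4) = 1/(21569 + 50625) = 1/72194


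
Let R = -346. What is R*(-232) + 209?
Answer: 80481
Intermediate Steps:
R*(-232) + 209 = -346*(-232) + 209 = 80272 + 209 = 80481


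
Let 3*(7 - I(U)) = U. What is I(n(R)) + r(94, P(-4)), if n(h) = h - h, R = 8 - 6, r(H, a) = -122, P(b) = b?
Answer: -115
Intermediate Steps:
R = 2
n(h) = 0
I(U) = 7 - U/3
I(n(R)) + r(94, P(-4)) = (7 - 1/3*0) - 122 = (7 + 0) - 122 = 7 - 122 = -115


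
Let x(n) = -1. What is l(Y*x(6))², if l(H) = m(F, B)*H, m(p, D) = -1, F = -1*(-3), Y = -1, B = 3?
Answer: 1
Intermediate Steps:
F = 3
l(H) = -H
l(Y*x(6))² = (-(-1)*(-1))² = (-1*1)² = (-1)² = 1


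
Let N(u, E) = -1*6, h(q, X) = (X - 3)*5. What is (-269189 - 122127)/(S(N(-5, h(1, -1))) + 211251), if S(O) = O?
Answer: -391316/211245 ≈ -1.8524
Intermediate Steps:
h(q, X) = -15 + 5*X (h(q, X) = (-3 + X)*5 = -15 + 5*X)
N(u, E) = -6
(-269189 - 122127)/(S(N(-5, h(1, -1))) + 211251) = (-269189 - 122127)/(-6 + 211251) = -391316/211245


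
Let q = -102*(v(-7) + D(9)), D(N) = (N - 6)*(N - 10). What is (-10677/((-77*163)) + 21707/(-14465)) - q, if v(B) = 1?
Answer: -3377658692/16504565 ≈ -204.65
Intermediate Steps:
D(N) = (-10 + N)*(-6 + N) (D(N) = (-6 + N)*(-10 + N) = (-10 + N)*(-6 + N))
q = 204 (q = -102*(1 + (60 + 9² - 16*9)) = -102*(1 + (60 + 81 - 144)) = -102*(1 - 3) = -102*(-2) = 204)
(-10677/((-77*163)) + 21707/(-14465)) - q = (-10677/((-77*163)) + 21707/(-14465)) - 1*204 = (-10677/(-12551) + 21707*(-1/14465)) - 204 = (-10677*(-1/12551) - 21707/14465) - 204 = (10677/12551 - 21707/14465) - 204 = -10727432/16504565 - 204 = -3377658692/16504565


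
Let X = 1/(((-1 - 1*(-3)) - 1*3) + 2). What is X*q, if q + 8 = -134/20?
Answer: -147/10 ≈ -14.700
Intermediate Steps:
X = 1 (X = 1/(((-1 + 3) - 3) + 2) = 1/((2 - 3) + 2) = 1/(-1 + 2) = 1/1 = 1)
q = -147/10 (q = -8 - 134/20 = -8 - 134*1/20 = -8 - 67/10 = -147/10 ≈ -14.700)
X*q = 1*(-147/10) = -147/10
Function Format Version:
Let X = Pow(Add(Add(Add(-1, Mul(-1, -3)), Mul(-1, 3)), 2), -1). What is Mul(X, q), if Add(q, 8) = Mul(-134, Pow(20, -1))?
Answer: Rational(-147, 10) ≈ -14.700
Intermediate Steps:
X = 1 (X = Pow(Add(Add(Add(-1, 3), -3), 2), -1) = Pow(Add(Add(2, -3), 2), -1) = Pow(Add(-1, 2), -1) = Pow(1, -1) = 1)
q = Rational(-147, 10) (q = Add(-8, Mul(-134, Pow(20, -1))) = Add(-8, Mul(-134, Rational(1, 20))) = Add(-8, Rational(-67, 10)) = Rational(-147, 10) ≈ -14.700)
Mul(X, q) = Mul(1, Rational(-147, 10)) = Rational(-147, 10)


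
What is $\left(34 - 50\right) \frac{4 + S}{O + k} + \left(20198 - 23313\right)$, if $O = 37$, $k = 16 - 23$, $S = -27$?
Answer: $- \frac{46541}{15} \approx -3102.7$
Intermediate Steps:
$k = -7$ ($k = 16 - 23 = -7$)
$\left(34 - 50\right) \frac{4 + S}{O + k} + \left(20198 - 23313\right) = \left(34 - 50\right) \frac{4 - 27}{37 - 7} + \left(20198 - 23313\right) = - 16 \left(- \frac{23}{30}\right) - 3115 = - 16 \left(\left(-23\right) \frac{1}{30}\right) - 3115 = \left(-16\right) \left(- \frac{23}{30}\right) - 3115 = \frac{184}{15} - 3115 = - \frac{46541}{15}$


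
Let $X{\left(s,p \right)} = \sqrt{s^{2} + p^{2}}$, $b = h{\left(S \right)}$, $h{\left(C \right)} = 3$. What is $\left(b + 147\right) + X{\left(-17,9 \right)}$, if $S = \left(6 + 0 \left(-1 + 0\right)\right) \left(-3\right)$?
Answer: $150 + \sqrt{370} \approx 169.24$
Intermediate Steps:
$S = -18$ ($S = \left(6 + 0 \left(-1\right)\right) \left(-3\right) = \left(6 + 0\right) \left(-3\right) = 6 \left(-3\right) = -18$)
$b = 3$
$X{\left(s,p \right)} = \sqrt{p^{2} + s^{2}}$
$\left(b + 147\right) + X{\left(-17,9 \right)} = \left(3 + 147\right) + \sqrt{9^{2} + \left(-17\right)^{2}} = 150 + \sqrt{81 + 289} = 150 + \sqrt{370}$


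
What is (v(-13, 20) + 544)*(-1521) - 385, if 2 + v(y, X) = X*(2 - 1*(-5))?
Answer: -1037707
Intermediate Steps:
v(y, X) = -2 + 7*X (v(y, X) = -2 + X*(2 - 1*(-5)) = -2 + X*(2 + 5) = -2 + X*7 = -2 + 7*X)
(v(-13, 20) + 544)*(-1521) - 385 = ((-2 + 7*20) + 544)*(-1521) - 385 = ((-2 + 140) + 544)*(-1521) - 385 = (138 + 544)*(-1521) - 385 = 682*(-1521) - 385 = -1037322 - 385 = -1037707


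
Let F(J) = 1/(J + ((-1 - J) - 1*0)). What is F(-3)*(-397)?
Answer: 397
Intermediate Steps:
F(J) = -1 (F(J) = 1/(J + ((-1 - J) + 0)) = 1/(J + (-1 - J)) = 1/(-1) = -1)
F(-3)*(-397) = -1*(-397) = 397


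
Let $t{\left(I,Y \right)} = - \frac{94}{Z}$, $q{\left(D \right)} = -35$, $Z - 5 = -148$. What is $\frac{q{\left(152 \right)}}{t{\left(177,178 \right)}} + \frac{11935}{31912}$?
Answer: $- \frac{79298835}{1499864} \approx -52.871$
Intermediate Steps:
$Z = -143$ ($Z = 5 - 148 = -143$)
$t{\left(I,Y \right)} = \frac{94}{143}$ ($t{\left(I,Y \right)} = - \frac{94}{-143} = \left(-94\right) \left(- \frac{1}{143}\right) = \frac{94}{143}$)
$\frac{q{\left(152 \right)}}{t{\left(177,178 \right)}} + \frac{11935}{31912} = - \frac{35}{\frac{94}{143}} + \frac{11935}{31912} = \left(-35\right) \frac{143}{94} + 11935 \cdot \frac{1}{31912} = - \frac{5005}{94} + \frac{11935}{31912} = - \frac{79298835}{1499864}$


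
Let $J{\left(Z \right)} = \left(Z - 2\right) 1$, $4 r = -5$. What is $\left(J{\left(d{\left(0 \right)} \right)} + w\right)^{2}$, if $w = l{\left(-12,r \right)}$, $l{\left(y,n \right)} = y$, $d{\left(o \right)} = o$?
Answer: $196$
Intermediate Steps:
$r = - \frac{5}{4}$ ($r = \frac{1}{4} \left(-5\right) = - \frac{5}{4} \approx -1.25$)
$J{\left(Z \right)} = -2 + Z$ ($J{\left(Z \right)} = \left(-2 + Z\right) 1 = -2 + Z$)
$w = -12$
$\left(J{\left(d{\left(0 \right)} \right)} + w\right)^{2} = \left(\left(-2 + 0\right) - 12\right)^{2} = \left(-2 - 12\right)^{2} = \left(-14\right)^{2} = 196$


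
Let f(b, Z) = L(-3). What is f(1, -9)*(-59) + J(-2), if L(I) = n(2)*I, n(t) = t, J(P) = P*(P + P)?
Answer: 362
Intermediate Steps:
J(P) = 2*P**2 (J(P) = P*(2*P) = 2*P**2)
L(I) = 2*I
f(b, Z) = -6 (f(b, Z) = 2*(-3) = -6)
f(1, -9)*(-59) + J(-2) = -6*(-59) + 2*(-2)**2 = 354 + 2*4 = 354 + 8 = 362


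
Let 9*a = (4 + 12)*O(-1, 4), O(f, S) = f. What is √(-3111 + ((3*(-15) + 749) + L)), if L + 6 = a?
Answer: I*√21733/3 ≈ 49.14*I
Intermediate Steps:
a = -16/9 (a = ((4 + 12)*(-1))/9 = (16*(-1))/9 = (⅑)*(-16) = -16/9 ≈ -1.7778)
L = -70/9 (L = -6 - 16/9 = -70/9 ≈ -7.7778)
√(-3111 + ((3*(-15) + 749) + L)) = √(-3111 + ((3*(-15) + 749) - 70/9)) = √(-3111 + ((-45 + 749) - 70/9)) = √(-3111 + (704 - 70/9)) = √(-3111 + 6266/9) = √(-21733/9) = I*√21733/3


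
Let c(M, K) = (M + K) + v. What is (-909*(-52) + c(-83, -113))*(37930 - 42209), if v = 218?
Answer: -202353910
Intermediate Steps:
c(M, K) = 218 + K + M (c(M, K) = (M + K) + 218 = (K + M) + 218 = 218 + K + M)
(-909*(-52) + c(-83, -113))*(37930 - 42209) = (-909*(-52) + (218 - 113 - 83))*(37930 - 42209) = (47268 + 22)*(-4279) = 47290*(-4279) = -202353910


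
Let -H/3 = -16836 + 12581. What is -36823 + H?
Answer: -24058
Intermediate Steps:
H = 12765 (H = -3*(-16836 + 12581) = -3*(-4255) = 12765)
-36823 + H = -36823 + 12765 = -24058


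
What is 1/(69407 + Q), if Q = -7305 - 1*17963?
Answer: 1/44139 ≈ 2.2656e-5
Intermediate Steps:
Q = -25268 (Q = -7305 - 17963 = -25268)
1/(69407 + Q) = 1/(69407 - 25268) = 1/44139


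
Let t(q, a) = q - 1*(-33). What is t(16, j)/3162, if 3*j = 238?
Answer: 49/3162 ≈ 0.015497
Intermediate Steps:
j = 238/3 (j = (⅓)*238 = 238/3 ≈ 79.333)
t(q, a) = 33 + q (t(q, a) = q + 33 = 33 + q)
t(16, j)/3162 = (33 + 16)/3162 = 49*(1/3162) = 49/3162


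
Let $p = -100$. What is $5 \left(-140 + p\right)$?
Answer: $-1200$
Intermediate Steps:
$5 \left(-140 + p\right) = 5 \left(-140 - 100\right) = 5 \left(-240\right) = -1200$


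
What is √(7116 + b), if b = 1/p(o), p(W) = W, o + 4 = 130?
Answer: √12552638/42 ≈ 84.356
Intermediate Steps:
o = 126 (o = -4 + 130 = 126)
b = 1/126 ≈ 0.0079365
√(7116 + b) = √(7116 + 1/126) = √(896617/126) = √12552638/42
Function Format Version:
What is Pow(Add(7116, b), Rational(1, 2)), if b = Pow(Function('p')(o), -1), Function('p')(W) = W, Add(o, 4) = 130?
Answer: Mul(Rational(1, 42), Pow(12552638, Rational(1, 2))) ≈ 84.356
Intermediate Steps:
o = 126 (o = Add(-4, 130) = 126)
b = Rational(1, 126) (b = Pow(126, -1) = Rational(1, 126) ≈ 0.0079365)
Pow(Add(7116, b), Rational(1, 2)) = Pow(Add(7116, Rational(1, 126)), Rational(1, 2)) = Pow(Rational(896617, 126), Rational(1, 2)) = Mul(Rational(1, 42), Pow(12552638, Rational(1, 2)))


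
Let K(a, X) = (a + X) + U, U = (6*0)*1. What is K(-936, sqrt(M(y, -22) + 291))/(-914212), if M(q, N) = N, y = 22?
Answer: 18/17581 - sqrt(269)/914212 ≈ 0.0010059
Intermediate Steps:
U = 0 (U = 0*1 = 0)
K(a, X) = X + a (K(a, X) = (a + X) + 0 = (X + a) + 0 = X + a)
K(-936, sqrt(M(y, -22) + 291))/(-914212) = (sqrt(-22 + 291) - 936)/(-914212) = (sqrt(269) - 936)*(-1/914212) = (-936 + sqrt(269))*(-1/914212) = 18/17581 - sqrt(269)/914212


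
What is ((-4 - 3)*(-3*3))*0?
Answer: 0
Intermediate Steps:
((-4 - 3)*(-3*3))*0 = -7*(-9)*0 = 63*0 = 0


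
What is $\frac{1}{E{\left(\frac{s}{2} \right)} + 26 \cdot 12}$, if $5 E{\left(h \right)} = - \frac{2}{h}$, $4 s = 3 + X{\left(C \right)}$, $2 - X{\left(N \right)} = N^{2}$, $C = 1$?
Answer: $\frac{5}{1556} \approx 0.0032134$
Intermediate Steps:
$X{\left(N \right)} = 2 - N^{2}$
$s = 1$ ($s = \frac{3 + \left(2 - 1^{2}\right)}{4} = \frac{3 + \left(2 - 1\right)}{4} = \frac{3 + 1}{4} = \frac{1}{4} \cdot 4 = 1$)
$E{\left(h \right)} = - \frac{2}{5 h}$ ($E{\left(h \right)} = \frac{\left(-2\right) \frac{1}{h}}{5} = - \frac{2}{5 h}$)
$\frac{1}{E{\left(\frac{s}{2} \right)} + 26 \cdot 12} = \frac{1}{- \frac{2}{5 \cdot 1 \cdot \frac{1}{2}} + 26 \cdot 12} = \frac{1}{- \frac{2}{5 \cdot 1 \cdot \frac{1}{2}} + 312} = \frac{1}{- \frac{2 \frac{1}{\frac{1}{2}}}{5} + 312} = \frac{1}{\left(- \frac{2}{5}\right) 2 + 312} = \frac{1}{- \frac{4}{5} + 312} = \frac{1}{\frac{1556}{5}} = \frac{5}{1556}$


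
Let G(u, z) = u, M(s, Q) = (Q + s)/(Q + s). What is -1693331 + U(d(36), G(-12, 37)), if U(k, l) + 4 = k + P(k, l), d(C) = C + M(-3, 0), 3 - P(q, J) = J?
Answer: -1693283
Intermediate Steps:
M(s, Q) = 1
P(q, J) = 3 - J
d(C) = 1 + C (d(C) = C + 1 = 1 + C)
U(k, l) = -1 + k - l (U(k, l) = -4 + (k + (3 - l)) = -4 + (3 + k - l) = -1 + k - l)
-1693331 + U(d(36), G(-12, 37)) = -1693331 + (-1 + (1 + 36) - 1*(-12)) = -1693331 + (-1 + 37 + 12) = -1693331 + 48 = -1693283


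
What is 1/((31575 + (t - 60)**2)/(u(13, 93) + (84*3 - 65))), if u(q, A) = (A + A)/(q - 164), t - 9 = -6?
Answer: 28051/5258424 ≈ 0.0053345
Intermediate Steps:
t = 3 (t = 9 - 6 = 3)
u(q, A) = 2*A/(-164 + q) (u(q, A) = (2*A)/(-164 + q) = 2*A/(-164 + q))
1/((31575 + (t - 60)**2)/(u(13, 93) + (84*3 - 65))) = 1/((31575 + (3 - 60)**2)/(2*93/(-164 + 13) + (84*3 - 65))) = 1/((31575 + (-57)**2)/(2*93/(-151) + (252 - 65))) = 1/((31575 + 3249)/(2*93*(-1/151) + 187)) = 1/(34824/(-186/151 + 187)) = 1/(34824/(28051/151)) = 1/(34824*(151/28051)) = 1/(5258424/28051) = 28051/5258424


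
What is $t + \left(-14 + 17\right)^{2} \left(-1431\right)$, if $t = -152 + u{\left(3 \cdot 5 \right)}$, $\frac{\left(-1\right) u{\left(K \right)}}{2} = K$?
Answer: $-13061$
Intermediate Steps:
$u{\left(K \right)} = - 2 K$
$t = -182$ ($t = -152 - 2 \cdot 3 \cdot 5 = -152 - 30 = -182$)
$t + \left(-14 + 17\right)^{2} \left(-1431\right) = -182 + \left(-14 + 17\right)^{2} \left(-1431\right) = -182 + 3^{2} \left(-1431\right) = -182 + 9 \left(-1431\right) = -182 - 12879 = -13061$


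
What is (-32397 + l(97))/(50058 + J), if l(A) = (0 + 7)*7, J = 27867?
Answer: -32348/77925 ≈ -0.41512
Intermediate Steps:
l(A) = 49 (l(A) = 7*7 = 49)
(-32397 + l(97))/(50058 + J) = (-32397 + 49)/(50058 + 27867) = -32348/77925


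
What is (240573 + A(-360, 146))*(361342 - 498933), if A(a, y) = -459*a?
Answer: -55836216483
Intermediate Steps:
(240573 + A(-360, 146))*(361342 - 498933) = (240573 - 459*(-360))*(361342 - 498933) = (240573 + 165240)*(-137591) = 405813*(-137591) = -55836216483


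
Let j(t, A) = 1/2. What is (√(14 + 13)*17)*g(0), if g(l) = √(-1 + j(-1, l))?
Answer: 51*I*√6/2 ≈ 62.462*I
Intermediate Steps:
j(t, A) = ½
g(l) = I*√2/2 (g(l) = √(-1 + ½) = √(-½) = I*√2/2)
(√(14 + 13)*17)*g(0) = (√(14 + 13)*17)*(I*√2/2) = (√27*17)*(I*√2/2) = ((3*√3)*17)*(I*√2/2) = (51*√3)*(I*√2/2) = 51*I*√6/2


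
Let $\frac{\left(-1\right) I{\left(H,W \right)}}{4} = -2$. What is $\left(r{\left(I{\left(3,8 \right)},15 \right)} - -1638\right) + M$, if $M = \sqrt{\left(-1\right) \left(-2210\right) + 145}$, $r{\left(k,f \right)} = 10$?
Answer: $1648 + \sqrt{2355} \approx 1696.5$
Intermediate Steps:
$I{\left(H,W \right)} = 8$ ($I{\left(H,W \right)} = \left(-4\right) \left(-2\right) = 8$)
$M = \sqrt{2355}$ ($M = \sqrt{2210 + 145} = \sqrt{2355} \approx 48.528$)
$\left(r{\left(I{\left(3,8 \right)},15 \right)} - -1638\right) + M = \left(10 - -1638\right) + \sqrt{2355} = \left(10 + 1638\right) + \sqrt{2355} = 1648 + \sqrt{2355}$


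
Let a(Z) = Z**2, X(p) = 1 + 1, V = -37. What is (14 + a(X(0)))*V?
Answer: -666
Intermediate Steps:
X(p) = 2
(14 + a(X(0)))*V = (14 + 2**2)*(-37) = (14 + 4)*(-37) = 18*(-37) = -666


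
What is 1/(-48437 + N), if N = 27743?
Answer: -1/20694 ≈ -4.8323e-5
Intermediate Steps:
1/(-48437 + N) = 1/(-48437 + 27743) = 1/(-20694) = -1/20694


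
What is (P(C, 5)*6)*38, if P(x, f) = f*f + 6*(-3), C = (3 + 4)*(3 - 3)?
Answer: 1596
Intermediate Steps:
C = 0 (C = 7*0 = 0)
P(x, f) = -18 + f² (P(x, f) = f² - 18 = -18 + f²)
(P(C, 5)*6)*38 = ((-18 + 5²)*6)*38 = ((-18 + 25)*6)*38 = (7*6)*38 = 42*38 = 1596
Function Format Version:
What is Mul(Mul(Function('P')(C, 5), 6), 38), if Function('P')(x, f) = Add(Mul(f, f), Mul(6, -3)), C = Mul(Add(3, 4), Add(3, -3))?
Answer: 1596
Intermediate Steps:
C = 0 (C = Mul(7, 0) = 0)
Function('P')(x, f) = Add(-18, Pow(f, 2)) (Function('P')(x, f) = Add(Pow(f, 2), -18) = Add(-18, Pow(f, 2)))
Mul(Mul(Function('P')(C, 5), 6), 38) = Mul(Mul(Add(-18, Pow(5, 2)), 6), 38) = Mul(Mul(Add(-18, 25), 6), 38) = Mul(Mul(7, 6), 38) = Mul(42, 38) = 1596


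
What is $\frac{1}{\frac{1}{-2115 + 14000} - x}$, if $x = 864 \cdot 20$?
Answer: $- \frac{11885}{205372799} \approx -5.787 \cdot 10^{-5}$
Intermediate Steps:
$x = 17280$
$\frac{1}{\frac{1}{-2115 + 14000} - x} = \frac{1}{\frac{1}{-2115 + 14000} - 17280} = \frac{1}{\frac{1}{11885} - 17280} = \frac{1}{- \frac{205372799}{11885}} = - \frac{11885}{205372799}$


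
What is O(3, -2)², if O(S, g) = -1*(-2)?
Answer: 4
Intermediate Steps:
O(S, g) = 2
O(3, -2)² = 2² = 4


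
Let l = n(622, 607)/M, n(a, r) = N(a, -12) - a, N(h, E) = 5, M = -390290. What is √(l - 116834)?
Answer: I*√17796888835730470/390290 ≈ 341.81*I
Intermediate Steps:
n(a, r) = 5 - a
l = 617/390290 (l = (5 - 1*622)/(-390290) = (5 - 622)*(-1/390290) = -617*(-1/390290) = 617/390290 ≈ 0.0015809)
√(l - 116834) = √(617/390290 - 116834) = √(-45599141243/390290) = I*√17796888835730470/390290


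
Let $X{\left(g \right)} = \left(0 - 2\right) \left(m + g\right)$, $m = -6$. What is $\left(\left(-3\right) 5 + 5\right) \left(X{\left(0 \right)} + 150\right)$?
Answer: $-1620$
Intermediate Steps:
$X{\left(g \right)} = 12 - 2 g$ ($X{\left(g \right)} = \left(0 - 2\right) \left(-6 + g\right) = - 2 \left(-6 + g\right) = 12 - 2 g$)
$\left(\left(-3\right) 5 + 5\right) \left(X{\left(0 \right)} + 150\right) = \left(\left(-3\right) 5 + 5\right) \left(\left(12 - 0\right) + 150\right) = \left(-15 + 5\right) \left(\left(12 + 0\right) + 150\right) = - 10 \left(12 + 150\right) = \left(-10\right) 162 = -1620$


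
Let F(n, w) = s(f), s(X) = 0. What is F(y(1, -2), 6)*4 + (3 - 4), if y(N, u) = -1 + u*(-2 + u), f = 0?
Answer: -1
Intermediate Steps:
F(n, w) = 0
F(y(1, -2), 6)*4 + (3 - 4) = 0*4 + (3 - 4) = 0 - 1 = -1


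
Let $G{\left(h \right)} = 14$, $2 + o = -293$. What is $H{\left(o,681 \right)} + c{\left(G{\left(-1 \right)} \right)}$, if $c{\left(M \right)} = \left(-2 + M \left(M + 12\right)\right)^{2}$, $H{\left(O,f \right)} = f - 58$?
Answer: $131667$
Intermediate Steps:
$o = -295$ ($o = -2 - 293 = -295$)
$H{\left(O,f \right)} = -58 + f$
$c{\left(M \right)} = \left(-2 + M \left(12 + M\right)\right)^{2}$
$H{\left(o,681 \right)} + c{\left(G{\left(-1 \right)} \right)} = \left(-58 + 681\right) + \left(-2 + 14^{2} + 12 \cdot 14\right)^{2} = 623 + \left(-2 + 196 + 168\right)^{2} = 623 + 362^{2} = 623 + 131044 = 131667$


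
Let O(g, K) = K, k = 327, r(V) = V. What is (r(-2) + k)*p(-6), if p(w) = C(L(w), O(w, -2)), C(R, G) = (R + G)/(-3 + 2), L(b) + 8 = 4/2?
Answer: 2600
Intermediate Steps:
L(b) = -6 (L(b) = -8 + 4/2 = -8 + 4*(½) = -8 + 2 = -6)
C(R, G) = -G - R (C(R, G) = (G + R)/(-1) = (G + R)*(-1) = -G - R)
p(w) = 8 (p(w) = -1*(-2) - 1*(-6) = 2 + 6 = 8)
(r(-2) + k)*p(-6) = (-2 + 327)*8 = 325*8 = 2600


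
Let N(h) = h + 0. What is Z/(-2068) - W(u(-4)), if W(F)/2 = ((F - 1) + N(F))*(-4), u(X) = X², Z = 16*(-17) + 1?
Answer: 513135/2068 ≈ 248.13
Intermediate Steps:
N(h) = h
Z = -271 (Z = -272 + 1 = -271)
W(F) = 8 - 16*F (W(F) = 2*(((F - 1) + F)*(-4)) = 2*(((-1 + F) + F)*(-4)) = 2*((-1 + 2*F)*(-4)) = 2*(4 - 8*F) = 8 - 16*F)
Z/(-2068) - W(u(-4)) = -271/(-2068) - (8 - 16*(-4)²) = -271*(-1/2068) - (8 - 16*16) = 271/2068 - (8 - 256) = 271/2068 - 1*(-248) = 271/2068 + 248 = 513135/2068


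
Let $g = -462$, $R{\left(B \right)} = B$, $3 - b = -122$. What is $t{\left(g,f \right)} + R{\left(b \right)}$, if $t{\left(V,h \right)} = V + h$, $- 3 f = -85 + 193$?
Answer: $-373$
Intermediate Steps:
$b = 125$ ($b = 3 - -122 = 3 + 122 = 125$)
$f = -36$ ($f = - \frac{-85 + 193}{3} = \left(- \frac{1}{3}\right) 108 = -36$)
$t{\left(g,f \right)} + R{\left(b \right)} = \left(-462 - 36\right) + 125 = -498 + 125 = -373$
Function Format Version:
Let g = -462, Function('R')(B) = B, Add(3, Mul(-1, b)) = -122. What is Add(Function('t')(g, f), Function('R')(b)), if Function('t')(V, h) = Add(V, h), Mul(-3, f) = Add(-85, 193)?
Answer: -373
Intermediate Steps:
b = 125 (b = Add(3, Mul(-1, -122)) = Add(3, 122) = 125)
f = -36 (f = Mul(Rational(-1, 3), Add(-85, 193)) = Mul(Rational(-1, 3), 108) = -36)
Add(Function('t')(g, f), Function('R')(b)) = Add(Add(-462, -36), 125) = Add(-498, 125) = -373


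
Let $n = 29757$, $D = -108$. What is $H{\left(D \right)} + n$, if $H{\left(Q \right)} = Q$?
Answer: $29649$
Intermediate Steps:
$H{\left(D \right)} + n = -108 + 29757 = 29649$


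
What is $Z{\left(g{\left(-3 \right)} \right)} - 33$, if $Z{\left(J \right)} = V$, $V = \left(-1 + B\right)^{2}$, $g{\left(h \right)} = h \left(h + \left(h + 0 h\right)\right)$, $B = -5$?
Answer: $3$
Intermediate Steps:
$g{\left(h \right)} = 2 h^{2}$ ($g{\left(h \right)} = h \left(h + \left(h + 0\right)\right) = h \left(h + h\right) = h 2 h = 2 h^{2}$)
$V = 36$ ($V = \left(-1 - 5\right)^{2} = \left(-6\right)^{2} = 36$)
$Z{\left(J \right)} = 36$
$Z{\left(g{\left(-3 \right)} \right)} - 33 = 36 - 33 = 3$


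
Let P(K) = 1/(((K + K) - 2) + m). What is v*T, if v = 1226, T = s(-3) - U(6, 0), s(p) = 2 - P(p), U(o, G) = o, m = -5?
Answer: -62526/13 ≈ -4809.7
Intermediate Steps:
P(K) = 1/(-7 + 2*K) (P(K) = 1/(((K + K) - 2) - 5) = 1/((2*K - 2) - 5) = 1/((-2 + 2*K) - 5) = 1/(-7 + 2*K))
s(p) = 2 - 1/(-7 + 2*p)
T = -51/13 (T = (-15 + 4*(-3))/(-7 + 2*(-3)) - 1*6 = (-15 - 12)/(-7 - 6) - 6 = -27/(-13) - 6 = -1/13*(-27) - 6 = 27/13 - 6 = -51/13 ≈ -3.9231)
v*T = 1226*(-51/13) = -62526/13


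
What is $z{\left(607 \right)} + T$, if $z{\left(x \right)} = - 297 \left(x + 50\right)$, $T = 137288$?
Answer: $-57841$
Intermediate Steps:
$z{\left(x \right)} = -14850 - 297 x$ ($z{\left(x \right)} = - 297 \left(50 + x\right) = -14850 - 297 x$)
$z{\left(607 \right)} + T = \left(-14850 - 180279\right) + 137288 = -195129 + 137288 = -57841$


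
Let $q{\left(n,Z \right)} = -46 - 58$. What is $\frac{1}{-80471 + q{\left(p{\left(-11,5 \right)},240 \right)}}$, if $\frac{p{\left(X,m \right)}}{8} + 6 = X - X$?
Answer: $- \frac{1}{80575} \approx -1.2411 \cdot 10^{-5}$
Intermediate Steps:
$p{\left(X,m \right)} = -48$ ($p{\left(X,m \right)} = -48 + 8 \left(X - X\right) = -48 + 8 \cdot 0 = -48 + 0 = -48$)
$q{\left(n,Z \right)} = -104$ ($q{\left(n,Z \right)} = -46 - 58 = -104$)
$\frac{1}{-80471 + q{\left(p{\left(-11,5 \right)},240 \right)}} = \frac{1}{-80471 - 104} = \frac{1}{-80575} = - \frac{1}{80575}$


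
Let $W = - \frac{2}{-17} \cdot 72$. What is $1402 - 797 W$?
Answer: $- \frac{90934}{17} \approx -5349.1$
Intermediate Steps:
$W = \frac{144}{17}$ ($W = \left(-2\right) \left(- \frac{1}{17}\right) 72 = \frac{2}{17} \cdot 72 = \frac{144}{17} \approx 8.4706$)
$1402 - 797 W = 1402 - \frac{114768}{17} = - \frac{90934}{17}$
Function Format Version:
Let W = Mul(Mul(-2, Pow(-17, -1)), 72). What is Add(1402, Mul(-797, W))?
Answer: Rational(-90934, 17) ≈ -5349.1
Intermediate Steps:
W = Rational(144, 17) (W = Mul(Mul(-2, Rational(-1, 17)), 72) = Mul(Rational(2, 17), 72) = Rational(144, 17) ≈ 8.4706)
Add(1402, Mul(-797, W)) = Add(1402, Mul(-797, Rational(144, 17))) = Add(1402, Rational(-114768, 17)) = Rational(-90934, 17)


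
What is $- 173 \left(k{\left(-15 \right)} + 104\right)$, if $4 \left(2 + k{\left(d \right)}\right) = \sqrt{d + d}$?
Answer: $-17646 - \frac{173 i \sqrt{30}}{4} \approx -17646.0 - 236.89 i$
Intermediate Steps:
$k{\left(d \right)} = -2 + \frac{\sqrt{2} \sqrt{d}}{4}$ ($k{\left(d \right)} = -2 + \frac{\sqrt{d + d}}{4} = -2 + \frac{\sqrt{2 d}}{4} = -2 + \frac{\sqrt{2} \sqrt{d}}{4}$)
$- 173 \left(k{\left(-15 \right)} + 104\right) = - 173 \left(\left(-2 + \frac{\sqrt{2} \sqrt{-15}}{4}\right) + 104\right) = - 173 \left(\left(-2 + \frac{\sqrt{2} i \sqrt{15}}{4}\right) + 104\right) = - 173 \left(\left(-2 + \frac{i \sqrt{30}}{4}\right) + 104\right) = - 173 \left(102 + \frac{i \sqrt{30}}{4}\right) = -17646 - \frac{173 i \sqrt{30}}{4}$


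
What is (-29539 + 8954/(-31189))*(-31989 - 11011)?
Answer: 39615935475000/31189 ≈ 1.2702e+9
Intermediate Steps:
(-29539 + 8954/(-31189))*(-31989 - 11011) = (-29539 + 8954*(-1/31189))*(-43000) = (-29539 - 8954/31189)*(-43000) = -921300825/31189*(-43000) = 39615935475000/31189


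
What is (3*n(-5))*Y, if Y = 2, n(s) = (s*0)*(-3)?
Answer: 0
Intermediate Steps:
n(s) = 0 (n(s) = 0*(-3) = 0)
(3*n(-5))*Y = (3*0)*2 = 0*2 = 0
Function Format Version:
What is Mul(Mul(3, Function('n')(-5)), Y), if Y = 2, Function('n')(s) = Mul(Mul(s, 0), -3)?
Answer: 0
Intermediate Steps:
Function('n')(s) = 0 (Function('n')(s) = Mul(0, -3) = 0)
Mul(Mul(3, Function('n')(-5)), Y) = Mul(Mul(3, 0), 2) = Mul(0, 2) = 0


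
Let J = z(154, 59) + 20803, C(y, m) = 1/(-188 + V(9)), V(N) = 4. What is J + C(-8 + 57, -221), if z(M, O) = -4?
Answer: 3827015/184 ≈ 20799.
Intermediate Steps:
C(y, m) = -1/184 (C(y, m) = 1/(-188 + 4) = 1/(-184) = -1/184)
J = 20799 (J = -4 + 20803 = 20799)
J + C(-8 + 57, -221) = 20799 - 1/184 = 3827015/184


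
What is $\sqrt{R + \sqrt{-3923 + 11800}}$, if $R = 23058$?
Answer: $\sqrt{23058 + \sqrt{7877}} \approx 152.14$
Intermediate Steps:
$\sqrt{R + \sqrt{-3923 + 11800}} = \sqrt{23058 + \sqrt{-3923 + 11800}} = \sqrt{23058 + \sqrt{7877}}$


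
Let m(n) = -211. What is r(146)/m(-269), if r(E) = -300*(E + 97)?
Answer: 72900/211 ≈ 345.50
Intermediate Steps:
r(E) = -29100 - 300*E (r(E) = -300*(97 + E) = -29100 - 300*E)
r(146)/m(-269) = (-29100 - 300*146)/(-211) = (-29100 - 43800)*(-1/211) = -72900*(-1/211) = 72900/211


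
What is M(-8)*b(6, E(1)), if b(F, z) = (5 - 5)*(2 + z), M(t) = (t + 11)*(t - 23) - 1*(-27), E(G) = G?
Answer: 0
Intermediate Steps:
M(t) = 27 + (-23 + t)*(11 + t) (M(t) = (11 + t)*(-23 + t) + 27 = (-23 + t)*(11 + t) + 27 = 27 + (-23 + t)*(11 + t))
b(F, z) = 0 (b(F, z) = 0*(2 + z) = 0)
M(-8)*b(6, E(1)) = (-226 + (-8)² - 12*(-8))*0 = (-226 + 64 + 96)*0 = -66*0 = 0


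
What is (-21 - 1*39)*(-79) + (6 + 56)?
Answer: 4802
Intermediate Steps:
(-21 - 1*39)*(-79) + (6 + 56) = (-21 - 39)*(-79) + 62 = -60*(-79) + 62 = 4740 + 62 = 4802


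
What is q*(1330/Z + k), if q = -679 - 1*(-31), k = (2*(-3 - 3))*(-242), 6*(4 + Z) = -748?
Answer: -361893096/193 ≈ -1.8751e+6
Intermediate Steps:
Z = -386/3 (Z = -4 + (⅙)*(-748) = -4 - 374/3 = -386/3 ≈ -128.67)
k = 2904 (k = (2*(-6))*(-242) = -12*(-242) = 2904)
q = -648 (q = -679 + 31 = -648)
q*(1330/Z + k) = -648*(1330/(-386/3) + 2904) = -648*(1330*(-3/386) + 2904) = -648*(-1995/193 + 2904) = -648*558477/193 = -361893096/193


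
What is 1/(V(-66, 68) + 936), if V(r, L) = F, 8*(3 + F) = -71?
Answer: 8/7393 ≈ 0.0010821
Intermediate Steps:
F = -95/8 (F = -3 + (⅛)*(-71) = -3 - 71/8 = -95/8 ≈ -11.875)
V(r, L) = -95/8
1/(V(-66, 68) + 936) = 1/(-95/8 + 936) = 1/(7393/8) = 8/7393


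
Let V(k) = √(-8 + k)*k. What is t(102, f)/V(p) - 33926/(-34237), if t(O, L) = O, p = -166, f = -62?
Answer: 33926/34237 + 17*I*√174/4814 ≈ 0.99092 + 0.046582*I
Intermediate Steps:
V(k) = k*√(-8 + k)
t(102, f)/V(p) - 33926/(-34237) = 102/((-166*√(-8 - 166))) - 33926/(-34237) = 102/((-166*I*√174)) - 33926*(-1/34237) = 102/((-166*I*√174)) + 33926/34237 = 102*(I*√174/28884) + 33926/34237 = 17*I*√174/4814 + 33926/34237 = 33926/34237 + 17*I*√174/4814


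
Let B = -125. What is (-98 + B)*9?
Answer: -2007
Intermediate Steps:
(-98 + B)*9 = (-98 - 125)*9 = -223*9 = -2007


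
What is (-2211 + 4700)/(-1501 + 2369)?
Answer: 2489/868 ≈ 2.8675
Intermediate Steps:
(-2211 + 4700)/(-1501 + 2369) = 2489/868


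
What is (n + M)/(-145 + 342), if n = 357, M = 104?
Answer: 461/197 ≈ 2.3401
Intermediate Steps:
(n + M)/(-145 + 342) = (357 + 104)/(-145 + 342) = 461/197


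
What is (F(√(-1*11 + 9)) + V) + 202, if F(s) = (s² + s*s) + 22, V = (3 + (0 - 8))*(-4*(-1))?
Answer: 200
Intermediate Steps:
V = -20 (V = (3 - 8)*4 = -5*4 = -20)
F(s) = 22 + 2*s² (F(s) = (s² + s²) + 22 = 2*s² + 22 = 22 + 2*s²)
(F(√(-1*11 + 9)) + V) + 202 = ((22 + 2*(√(-1*11 + 9))²) - 20) + 202 = ((22 + 2*(√(-11 + 9))²) - 20) + 202 = ((22 + 2*(√(-2))²) - 20) + 202 = ((22 + 2*(I*√2)²) - 20) + 202 = ((22 + 2*(-2)) - 20) + 202 = ((22 - 4) - 20) + 202 = (18 - 20) + 202 = -2 + 202 = 200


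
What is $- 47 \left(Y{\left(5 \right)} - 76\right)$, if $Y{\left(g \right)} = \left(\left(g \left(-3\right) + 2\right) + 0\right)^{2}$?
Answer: $-4371$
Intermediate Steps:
$Y{\left(g \right)} = \left(2 - 3 g\right)^{2}$ ($Y{\left(g \right)} = \left(\left(- 3 g + 2\right) + 0\right)^{2} = \left(\left(2 - 3 g\right) + 0\right)^{2} = \left(2 - 3 g\right)^{2}$)
$- 47 \left(Y{\left(5 \right)} - 76\right) = - 47 \left(\left(-2 + 3 \cdot 5\right)^{2} - 76\right) = - 47 \left(\left(-2 + 15\right)^{2} - 76\right) = - 47 \left(13^{2} - 76\right) = - 47 \left(169 - 76\right) = \left(-47\right) 93 = -4371$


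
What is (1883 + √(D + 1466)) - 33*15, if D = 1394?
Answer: 1388 + 2*√715 ≈ 1441.5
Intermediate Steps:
(1883 + √(D + 1466)) - 33*15 = (1883 + √(1394 + 1466)) - 33*15 = (1883 + √2860) - 495 = (1883 + 2*√715) - 495 = 1388 + 2*√715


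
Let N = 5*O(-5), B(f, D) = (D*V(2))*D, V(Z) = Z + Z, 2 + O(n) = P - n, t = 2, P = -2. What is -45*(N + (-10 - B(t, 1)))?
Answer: 405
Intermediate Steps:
O(n) = -4 - n (O(n) = -2 + (-2 - n) = -4 - n)
V(Z) = 2*Z
B(f, D) = 4*D² (B(f, D) = (D*(2*2))*D = (D*4)*D = (4*D)*D = 4*D²)
N = 5 (N = 5*(-4 - 1*(-5)) = 5*(-4 + 5) = 5*1 = 5)
-45*(N + (-10 - B(t, 1))) = -45*(5 + (-10 - 4*1²)) = -45*(5 + (-10 - 4)) = -45*(5 - 14) = -45*(-9) = 405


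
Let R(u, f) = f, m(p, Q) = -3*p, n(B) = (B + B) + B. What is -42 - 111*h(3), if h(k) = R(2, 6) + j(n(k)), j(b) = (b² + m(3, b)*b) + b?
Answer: -1707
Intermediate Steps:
n(B) = 3*B (n(B) = 2*B + B = 3*B)
j(b) = b² - 8*b (j(b) = (b² + (-3*3)*b) + b = (b² - 9*b) + b = b² - 8*b)
h(k) = 6 + 3*k*(-8 + 3*k) (h(k) = 6 + (3*k)*(-8 + 3*k) = 6 + 3*k*(-8 + 3*k))
-42 - 111*h(3) = -42 - 111*(6 + 3*3*(-8 + 3*3)) = -42 - 111*(6 + 3*3*(-8 + 9)) = -42 - 111*(6 + 3*3*1) = -42 - 111*(6 + 9) = -42 - 111*15 = -42 - 1665 = -1707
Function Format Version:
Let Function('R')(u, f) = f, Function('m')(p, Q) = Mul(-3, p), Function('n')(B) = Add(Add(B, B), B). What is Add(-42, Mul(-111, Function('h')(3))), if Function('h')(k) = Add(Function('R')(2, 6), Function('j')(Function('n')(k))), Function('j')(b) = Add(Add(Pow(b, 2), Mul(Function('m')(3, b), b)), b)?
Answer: -1707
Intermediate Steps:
Function('n')(B) = Mul(3, B) (Function('n')(B) = Add(Mul(2, B), B) = Mul(3, B))
Function('j')(b) = Add(Pow(b, 2), Mul(-8, b)) (Function('j')(b) = Add(Add(Pow(b, 2), Mul(Mul(-3, 3), b)), b) = Add(Add(Pow(b, 2), Mul(-9, b)), b) = Add(Pow(b, 2), Mul(-8, b)))
Function('h')(k) = Add(6, Mul(3, k, Add(-8, Mul(3, k)))) (Function('h')(k) = Add(6, Mul(Mul(3, k), Add(-8, Mul(3, k)))) = Add(6, Mul(3, k, Add(-8, Mul(3, k)))))
Add(-42, Mul(-111, Function('h')(3))) = Add(-42, Mul(-111, Add(6, Mul(3, 3, Add(-8, Mul(3, 3)))))) = Add(-42, Mul(-111, Add(6, Mul(3, 3, Add(-8, 9))))) = Add(-42, Mul(-111, Add(6, Mul(3, 3, 1)))) = Add(-42, Mul(-111, Add(6, 9))) = Add(-42, Mul(-111, 15)) = Add(-42, -1665) = -1707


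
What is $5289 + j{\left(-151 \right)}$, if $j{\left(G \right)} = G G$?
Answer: $28090$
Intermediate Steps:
$j{\left(G \right)} = G^{2}$
$5289 + j{\left(-151 \right)} = 5289 + \left(-151\right)^{2} = 5289 + 22801 = 28090$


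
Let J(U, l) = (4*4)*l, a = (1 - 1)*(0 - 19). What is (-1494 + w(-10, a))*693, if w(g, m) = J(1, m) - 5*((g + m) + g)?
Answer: -966042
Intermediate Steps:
a = 0 (a = 0*(-19) = 0)
J(U, l) = 16*l
w(g, m) = -10*g + 11*m (w(g, m) = 16*m - 5*((g + m) + g) = 16*m - 5*(m + 2*g) = 16*m + (-10*g - 5*m) = -10*g + 11*m)
(-1494 + w(-10, a))*693 = (-1494 + (-10*(-10) + 11*0))*693 = (-1494 + (100 + 0))*693 = (-1494 + 100)*693 = -1394*693 = -966042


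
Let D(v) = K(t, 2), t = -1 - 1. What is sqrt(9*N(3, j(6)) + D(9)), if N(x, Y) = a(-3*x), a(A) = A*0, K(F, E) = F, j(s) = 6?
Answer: I*sqrt(2) ≈ 1.4142*I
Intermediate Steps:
t = -2
D(v) = -2
a(A) = 0
N(x, Y) = 0
sqrt(9*N(3, j(6)) + D(9)) = sqrt(9*0 - 2) = sqrt(0 - 2) = sqrt(-2) = I*sqrt(2)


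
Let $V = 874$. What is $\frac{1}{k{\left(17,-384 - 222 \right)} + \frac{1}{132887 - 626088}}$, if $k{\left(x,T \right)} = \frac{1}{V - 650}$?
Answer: $\frac{110477024}{492977} \approx 224.1$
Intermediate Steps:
$k{\left(x,T \right)} = \frac{1}{224}$ ($k{\left(x,T \right)} = \frac{1}{874 - 650} = \frac{1}{224}$)
$\frac{1}{k{\left(17,-384 - 222 \right)} + \frac{1}{132887 - 626088}} = \frac{1}{\frac{1}{224} + \frac{1}{132887 - 626088}} = \frac{1}{\frac{1}{224} + \frac{1}{-493201}} = \frac{1}{\frac{1}{224} - \frac{1}{493201}} = \frac{1}{\frac{492977}{110477024}} = \frac{110477024}{492977}$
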